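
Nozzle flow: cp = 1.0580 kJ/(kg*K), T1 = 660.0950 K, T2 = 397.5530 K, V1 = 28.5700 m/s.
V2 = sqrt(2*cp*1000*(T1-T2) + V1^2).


dT = 262.5420 K
2*cp*1000*dT = 555538.8720
V1^2 = 816.2449
V2 = sqrt(556355.1169) = 745.8922 m/s

745.8922 m/s


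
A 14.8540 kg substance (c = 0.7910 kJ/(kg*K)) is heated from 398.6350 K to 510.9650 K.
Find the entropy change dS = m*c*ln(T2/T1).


T2/T1 = 1.2818
ln(T2/T1) = 0.2483
dS = 14.8540 * 0.7910 * 0.2483 = 2.9169 kJ/K

2.9169 kJ/K


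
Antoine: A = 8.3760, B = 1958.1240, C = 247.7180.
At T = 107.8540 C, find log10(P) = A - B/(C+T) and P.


C+T = 355.5720
B/(C+T) = 5.5070
log10(P) = 8.3760 - 5.5070 = 2.8690
P = 10^2.8690 = 739.6580 mmHg

739.6580 mmHg


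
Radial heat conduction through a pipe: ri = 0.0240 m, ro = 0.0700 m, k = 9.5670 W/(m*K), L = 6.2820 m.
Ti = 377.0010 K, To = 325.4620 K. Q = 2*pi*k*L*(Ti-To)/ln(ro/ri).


dT = 51.5390 K
ln(ro/ri) = 1.0704
Q = 2*pi*9.5670*6.2820*51.5390 / 1.0704 = 18181.3723 W

18181.3723 W


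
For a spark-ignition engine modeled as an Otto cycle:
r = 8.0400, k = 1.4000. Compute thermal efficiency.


r^(k-1) = 2.3020
eta = 1 - 1/2.3020 = 0.5656 = 56.5592%

56.5592%


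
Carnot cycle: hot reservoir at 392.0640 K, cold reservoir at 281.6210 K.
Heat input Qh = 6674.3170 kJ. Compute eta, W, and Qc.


eta = 1 - 281.6210/392.0640 = 0.2817
W = 0.2817 * 6674.3170 = 1880.1308 kJ
Qc = 6674.3170 - 1880.1308 = 4794.1862 kJ

eta = 28.1696%, W = 1880.1308 kJ, Qc = 4794.1862 kJ


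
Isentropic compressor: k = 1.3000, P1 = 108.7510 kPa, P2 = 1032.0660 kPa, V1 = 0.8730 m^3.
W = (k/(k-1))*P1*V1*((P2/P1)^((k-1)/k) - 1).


(k-1)/k = 0.2308
(P2/P1)^exp = 1.6808
W = 4.3333 * 108.7510 * 0.8730 * (1.6808 - 1) = 280.0985 kJ

280.0985 kJ


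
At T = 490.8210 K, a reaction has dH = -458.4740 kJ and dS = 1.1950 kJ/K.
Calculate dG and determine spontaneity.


T*dS = 490.8210 * 1.1950 = 586.5311 kJ
dG = -458.4740 - 586.5311 = -1045.0051 kJ (spontaneous)

dG = -1045.0051 kJ, spontaneous


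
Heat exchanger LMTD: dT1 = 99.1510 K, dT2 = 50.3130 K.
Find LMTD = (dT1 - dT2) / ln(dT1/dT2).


dT1/dT2 = 1.9707
ln(dT1/dT2) = 0.6784
LMTD = 48.8380 / 0.6784 = 71.9921 K

71.9921 K


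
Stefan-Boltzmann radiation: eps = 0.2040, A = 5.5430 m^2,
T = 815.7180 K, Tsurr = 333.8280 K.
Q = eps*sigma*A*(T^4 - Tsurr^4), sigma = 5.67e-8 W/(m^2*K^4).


T^4 = 4.4275e+11
Tsurr^4 = 1.2419e+10
Q = 0.2040 * 5.67e-8 * 5.5430 * 4.3033e+11 = 27590.6715 W

27590.6715 W


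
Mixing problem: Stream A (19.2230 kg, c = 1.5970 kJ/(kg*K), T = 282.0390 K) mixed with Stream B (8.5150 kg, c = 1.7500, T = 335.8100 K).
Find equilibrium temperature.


num = 13662.3410
den = 45.6004
Tf = 299.6102 K

299.6102 K


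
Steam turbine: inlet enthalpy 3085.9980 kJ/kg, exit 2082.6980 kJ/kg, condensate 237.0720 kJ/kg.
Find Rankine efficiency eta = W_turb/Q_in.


W = 1003.3000 kJ/kg
Q_in = 2848.9260 kJ/kg
eta = 0.3522 = 35.2168%

eta = 35.2168%


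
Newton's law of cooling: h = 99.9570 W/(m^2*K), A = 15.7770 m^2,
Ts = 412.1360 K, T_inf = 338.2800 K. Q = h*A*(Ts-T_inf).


dT = 73.8560 K
Q = 99.9570 * 15.7770 * 73.8560 = 116472.5065 W

116472.5065 W


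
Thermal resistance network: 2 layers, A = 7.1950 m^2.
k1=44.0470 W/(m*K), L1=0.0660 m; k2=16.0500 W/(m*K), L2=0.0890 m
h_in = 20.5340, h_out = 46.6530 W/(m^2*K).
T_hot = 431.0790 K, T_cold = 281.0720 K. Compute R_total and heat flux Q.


R_conv_in = 1/(20.5340*7.1950) = 0.0068
R_1 = 0.0660/(44.0470*7.1950) = 0.0002
R_2 = 0.0890/(16.0500*7.1950) = 0.0008
R_conv_out = 1/(46.6530*7.1950) = 0.0030
R_total = 0.0107 K/W
Q = 150.0070 / 0.0107 = 13984.5351 W

R_total = 0.0107 K/W, Q = 13984.5351 W


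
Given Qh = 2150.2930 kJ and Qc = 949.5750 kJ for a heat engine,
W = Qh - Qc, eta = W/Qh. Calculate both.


W = 2150.2930 - 949.5750 = 1200.7180 kJ
eta = 1200.7180 / 2150.2930 = 0.5584 = 55.8397%

W = 1200.7180 kJ, eta = 55.8397%


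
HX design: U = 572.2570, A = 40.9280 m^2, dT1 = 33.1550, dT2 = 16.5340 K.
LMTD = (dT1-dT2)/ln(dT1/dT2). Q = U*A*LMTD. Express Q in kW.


LMTD = 23.8885 K
Q = 572.2570 * 40.9280 * 23.8885 = 559500.1062 W = 559.5001 kW

559.5001 kW


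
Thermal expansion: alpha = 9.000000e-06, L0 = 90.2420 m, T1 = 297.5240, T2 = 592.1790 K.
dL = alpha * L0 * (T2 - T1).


dT = 294.6550 K
dL = 9.000000e-06 * 90.2420 * 294.6550 = 0.239312 m
L_final = 90.481312 m

dL = 0.239312 m


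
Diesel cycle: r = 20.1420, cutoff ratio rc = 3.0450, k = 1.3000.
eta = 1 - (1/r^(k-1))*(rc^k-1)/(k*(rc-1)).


r^(k-1) = 2.4617
rc^k = 4.2527
eta = 0.5030 = 50.2979%

50.2979%


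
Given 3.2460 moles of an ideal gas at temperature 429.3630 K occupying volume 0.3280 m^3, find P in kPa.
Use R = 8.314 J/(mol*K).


P = nRT/V = 3.2460 * 8.314 * 429.3630 / 0.3280
= 11587.3240 / 0.3280 = 35327.2075 Pa = 35.3272 kPa

35.3272 kPa


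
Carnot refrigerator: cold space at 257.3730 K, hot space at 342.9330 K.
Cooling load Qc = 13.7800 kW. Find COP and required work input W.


COP = 257.3730 / 85.5600 = 3.0081
W = 13.7800 / 3.0081 = 4.5810 kW

COP = 3.0081, W = 4.5810 kW


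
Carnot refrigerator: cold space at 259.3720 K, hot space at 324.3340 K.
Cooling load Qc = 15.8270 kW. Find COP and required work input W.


COP = 259.3720 / 64.9620 = 3.9927
W = 15.8270 / 3.9927 = 3.9640 kW

COP = 3.9927, W = 3.9640 kW


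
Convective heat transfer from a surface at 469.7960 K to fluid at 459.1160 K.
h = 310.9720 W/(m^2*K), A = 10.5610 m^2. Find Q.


dT = 10.6800 K
Q = 310.9720 * 10.5610 * 10.6800 = 35074.9921 W

35074.9921 W


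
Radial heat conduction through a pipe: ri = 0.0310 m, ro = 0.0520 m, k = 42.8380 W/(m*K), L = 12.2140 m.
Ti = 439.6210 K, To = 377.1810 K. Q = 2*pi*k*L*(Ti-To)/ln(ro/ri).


dT = 62.4400 K
ln(ro/ri) = 0.5173
Q = 2*pi*42.8380*12.2140*62.4400 / 0.5173 = 396847.7261 W

396847.7261 W


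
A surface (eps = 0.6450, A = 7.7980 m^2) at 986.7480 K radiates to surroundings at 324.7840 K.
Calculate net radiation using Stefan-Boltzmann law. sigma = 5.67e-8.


T^4 = 9.4804e+11
Tsurr^4 = 1.1127e+10
Q = 0.6450 * 5.67e-8 * 7.7980 * 9.3691e+11 = 267192.0934 W

267192.0934 W


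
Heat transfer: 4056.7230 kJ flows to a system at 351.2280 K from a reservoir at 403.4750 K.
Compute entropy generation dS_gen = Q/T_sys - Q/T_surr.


dS_sys = 4056.7230/351.2280 = 11.5501 kJ/K
dS_surr = -4056.7230/403.4750 = -10.0545 kJ/K
dS_gen = 11.5501 - 10.0545 = 1.4957 kJ/K (irreversible)

dS_gen = 1.4957 kJ/K, irreversible


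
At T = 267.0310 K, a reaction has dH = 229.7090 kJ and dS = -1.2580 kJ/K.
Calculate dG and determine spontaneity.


T*dS = 267.0310 * -1.2580 = -335.9250 kJ
dG = 229.7090 + 335.9250 = 565.6340 kJ (non-spontaneous)

dG = 565.6340 kJ, non-spontaneous


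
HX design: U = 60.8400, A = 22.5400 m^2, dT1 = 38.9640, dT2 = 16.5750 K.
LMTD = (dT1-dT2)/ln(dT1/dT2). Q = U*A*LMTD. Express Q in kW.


LMTD = 26.1939 K
Q = 60.8400 * 22.5400 * 26.1939 = 35920.5072 W = 35.9205 kW

35.9205 kW


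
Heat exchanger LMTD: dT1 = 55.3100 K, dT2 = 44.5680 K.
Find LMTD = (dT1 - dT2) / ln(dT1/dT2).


dT1/dT2 = 1.2410
ln(dT1/dT2) = 0.2159
LMTD = 10.7420 / 0.2159 = 49.7458 K

49.7458 K


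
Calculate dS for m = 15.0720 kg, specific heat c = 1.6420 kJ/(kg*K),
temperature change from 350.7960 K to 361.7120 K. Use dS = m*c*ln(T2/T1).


T2/T1 = 1.0311
ln(T2/T1) = 0.0306
dS = 15.0720 * 1.6420 * 0.0306 = 0.7584 kJ/K

0.7584 kJ/K


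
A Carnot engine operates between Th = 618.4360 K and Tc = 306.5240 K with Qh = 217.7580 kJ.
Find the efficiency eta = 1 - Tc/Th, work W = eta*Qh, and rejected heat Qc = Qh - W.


eta = 1 - 306.5240/618.4360 = 0.5044
W = 0.5044 * 217.7580 = 109.8276 kJ
Qc = 217.7580 - 109.8276 = 107.9304 kJ

eta = 50.4356%, W = 109.8276 kJ, Qc = 107.9304 kJ


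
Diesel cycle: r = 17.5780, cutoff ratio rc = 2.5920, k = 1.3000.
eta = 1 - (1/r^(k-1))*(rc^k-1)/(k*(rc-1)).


r^(k-1) = 2.3631
rc^k = 3.4493
eta = 0.4992 = 49.9208%

49.9208%


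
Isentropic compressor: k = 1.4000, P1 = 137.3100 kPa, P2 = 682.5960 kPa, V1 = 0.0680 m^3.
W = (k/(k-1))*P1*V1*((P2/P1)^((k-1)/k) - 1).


(k-1)/k = 0.2857
(P2/P1)^exp = 1.5812
W = 3.5000 * 137.3100 * 0.0680 * (1.5812 - 1) = 18.9938 kJ

18.9938 kJ


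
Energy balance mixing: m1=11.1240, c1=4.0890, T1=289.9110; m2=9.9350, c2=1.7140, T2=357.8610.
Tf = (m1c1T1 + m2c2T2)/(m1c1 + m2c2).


num = 19280.7704
den = 62.5146
Tf = 308.4202 K

308.4202 K


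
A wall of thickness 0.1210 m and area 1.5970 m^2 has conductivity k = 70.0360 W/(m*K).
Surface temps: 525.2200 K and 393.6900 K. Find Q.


dT = 131.5300 K
Q = 70.0360 * 1.5970 * 131.5300 / 0.1210 = 121580.9969 W

121580.9969 W


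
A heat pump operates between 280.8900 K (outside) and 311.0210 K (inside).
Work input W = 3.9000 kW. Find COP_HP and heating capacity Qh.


COP = 311.0210 / 30.1310 = 10.3223
Qh = 10.3223 * 3.9000 = 40.2569 kW

COP = 10.3223, Qh = 40.2569 kW


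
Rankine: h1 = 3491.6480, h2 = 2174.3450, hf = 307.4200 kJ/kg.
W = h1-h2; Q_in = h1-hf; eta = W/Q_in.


W = 1317.3030 kJ/kg
Q_in = 3184.2280 kJ/kg
eta = 0.4137 = 41.3696%

eta = 41.3696%


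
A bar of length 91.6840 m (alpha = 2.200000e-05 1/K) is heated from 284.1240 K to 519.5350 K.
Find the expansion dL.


dT = 235.4110 K
dL = 2.200000e-05 * 91.6840 * 235.4110 = 0.474835 m
L_final = 92.158835 m

dL = 0.474835 m


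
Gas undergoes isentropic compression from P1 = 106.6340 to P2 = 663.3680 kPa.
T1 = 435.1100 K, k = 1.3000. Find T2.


(k-1)/k = 0.2308
(P2/P1)^exp = 1.5247
T2 = 435.1100 * 1.5247 = 663.4333 K

663.4333 K


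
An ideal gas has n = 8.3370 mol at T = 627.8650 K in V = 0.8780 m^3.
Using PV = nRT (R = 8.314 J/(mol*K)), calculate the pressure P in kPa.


P = nRT/V = 8.3370 * 8.314 * 627.8650 / 0.8780
= 43519.7203 / 0.8780 = 49566.8797 Pa = 49.5669 kPa

49.5669 kPa


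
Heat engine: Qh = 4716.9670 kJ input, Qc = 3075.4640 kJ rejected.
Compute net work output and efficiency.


W = 4716.9670 - 3075.4640 = 1641.5030 kJ
eta = 1641.5030 / 4716.9670 = 0.3480 = 34.8000%

W = 1641.5030 kJ, eta = 34.8000%


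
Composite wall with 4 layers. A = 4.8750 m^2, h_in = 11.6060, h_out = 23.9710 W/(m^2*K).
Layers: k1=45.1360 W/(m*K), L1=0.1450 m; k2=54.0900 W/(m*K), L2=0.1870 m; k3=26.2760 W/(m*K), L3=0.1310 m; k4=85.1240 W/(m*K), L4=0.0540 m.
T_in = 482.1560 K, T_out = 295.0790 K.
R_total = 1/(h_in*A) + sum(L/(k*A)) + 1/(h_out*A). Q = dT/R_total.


R_conv_in = 1/(11.6060*4.8750) = 0.0177
R_1 = 0.1450/(45.1360*4.8750) = 0.0007
R_2 = 0.1870/(54.0900*4.8750) = 0.0007
R_3 = 0.1310/(26.2760*4.8750) = 0.0010
R_4 = 0.0540/(85.1240*4.8750) = 0.0001
R_conv_out = 1/(23.9710*4.8750) = 0.0086
R_total = 0.0288 K/W
Q = 187.0770 / 0.0288 = 6506.4330 W

R_total = 0.0288 K/W, Q = 6506.4330 W


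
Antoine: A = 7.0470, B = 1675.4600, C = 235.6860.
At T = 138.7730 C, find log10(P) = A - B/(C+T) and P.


C+T = 374.4590
B/(C+T) = 4.4743
log10(P) = 7.0470 - 4.4743 = 2.5727
P = 10^2.5727 = 373.8107 mmHg

373.8107 mmHg


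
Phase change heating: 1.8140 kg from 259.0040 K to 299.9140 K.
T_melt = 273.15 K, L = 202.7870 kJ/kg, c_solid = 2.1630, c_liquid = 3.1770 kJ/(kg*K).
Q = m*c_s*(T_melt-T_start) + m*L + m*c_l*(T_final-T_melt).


Q1 (sensible, solid) = 1.8140 * 2.1630 * 14.1460 = 55.5044 kJ
Q2 (latent) = 1.8140 * 202.7870 = 367.8556 kJ
Q3 (sensible, liquid) = 1.8140 * 3.1770 * 26.7640 = 154.2430 kJ
Q_total = 577.6030 kJ

577.6030 kJ


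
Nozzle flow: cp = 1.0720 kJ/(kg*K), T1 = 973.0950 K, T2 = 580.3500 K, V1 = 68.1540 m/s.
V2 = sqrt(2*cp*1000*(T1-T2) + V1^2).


dT = 392.7450 K
2*cp*1000*dT = 842045.2800
V1^2 = 4644.9677
V2 = sqrt(846690.2477) = 920.1577 m/s

920.1577 m/s


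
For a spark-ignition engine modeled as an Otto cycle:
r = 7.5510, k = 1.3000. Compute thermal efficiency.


r^(k-1) = 1.8340
eta = 1 - 1/1.8340 = 0.4547 = 45.4746%

45.4746%


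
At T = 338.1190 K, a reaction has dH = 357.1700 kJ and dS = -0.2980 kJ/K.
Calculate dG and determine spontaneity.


T*dS = 338.1190 * -0.2980 = -100.7595 kJ
dG = 357.1700 + 100.7595 = 457.9295 kJ (non-spontaneous)

dG = 457.9295 kJ, non-spontaneous


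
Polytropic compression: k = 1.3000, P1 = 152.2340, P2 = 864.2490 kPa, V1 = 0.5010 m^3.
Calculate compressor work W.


(k-1)/k = 0.2308
(P2/P1)^exp = 1.4929
W = 4.3333 * 152.2340 * 0.5010 * (1.4929 - 1) = 162.9019 kJ

162.9019 kJ


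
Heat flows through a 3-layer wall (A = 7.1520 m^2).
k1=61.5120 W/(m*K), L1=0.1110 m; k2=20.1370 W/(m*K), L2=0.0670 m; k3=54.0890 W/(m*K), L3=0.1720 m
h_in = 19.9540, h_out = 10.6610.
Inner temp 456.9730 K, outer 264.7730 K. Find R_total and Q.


R_conv_in = 1/(19.9540*7.1520) = 0.0070
R_1 = 0.1110/(61.5120*7.1520) = 0.0003
R_2 = 0.0670/(20.1370*7.1520) = 0.0005
R_3 = 0.1720/(54.0890*7.1520) = 0.0004
R_conv_out = 1/(10.6610*7.1520) = 0.0131
R_total = 0.0213 K/W
Q = 192.2000 / 0.0213 = 9030.0435 W

R_total = 0.0213 K/W, Q = 9030.0435 W


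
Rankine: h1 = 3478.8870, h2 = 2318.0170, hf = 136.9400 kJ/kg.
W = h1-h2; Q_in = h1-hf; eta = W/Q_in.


W = 1160.8700 kJ/kg
Q_in = 3341.9470 kJ/kg
eta = 0.3474 = 34.7363%

eta = 34.7363%


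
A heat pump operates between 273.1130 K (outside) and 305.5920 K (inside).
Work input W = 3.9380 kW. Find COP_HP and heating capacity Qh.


COP = 305.5920 / 32.4790 = 9.4089
Qh = 9.4089 * 3.9380 = 37.0523 kW

COP = 9.4089, Qh = 37.0523 kW


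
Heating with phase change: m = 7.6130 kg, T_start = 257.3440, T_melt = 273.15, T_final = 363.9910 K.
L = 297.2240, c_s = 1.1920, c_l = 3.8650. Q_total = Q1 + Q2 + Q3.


Q1 (sensible, solid) = 7.6130 * 1.1920 * 15.8060 = 143.4346 kJ
Q2 (latent) = 7.6130 * 297.2240 = 2262.7663 kJ
Q3 (sensible, liquid) = 7.6130 * 3.8650 * 90.8410 = 2672.9278 kJ
Q_total = 5079.1288 kJ

5079.1288 kJ


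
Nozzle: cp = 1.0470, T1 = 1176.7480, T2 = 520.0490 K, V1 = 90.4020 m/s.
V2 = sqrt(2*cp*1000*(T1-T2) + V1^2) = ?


dT = 656.6990 K
2*cp*1000*dT = 1375127.7060
V1^2 = 8172.5216
V2 = sqrt(1383300.2276) = 1176.1378 m/s

1176.1378 m/s


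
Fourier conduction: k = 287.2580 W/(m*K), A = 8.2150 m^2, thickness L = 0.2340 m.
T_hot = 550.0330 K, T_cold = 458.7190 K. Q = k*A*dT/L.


dT = 91.3140 K
Q = 287.2580 * 8.2150 * 91.3140 / 0.2340 = 920876.1182 W

920876.1182 W


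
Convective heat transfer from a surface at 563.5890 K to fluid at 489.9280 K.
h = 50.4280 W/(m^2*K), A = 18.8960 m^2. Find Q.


dT = 73.6610 K
Q = 50.4280 * 18.8960 * 73.6610 = 70190.6453 W

70190.6453 W


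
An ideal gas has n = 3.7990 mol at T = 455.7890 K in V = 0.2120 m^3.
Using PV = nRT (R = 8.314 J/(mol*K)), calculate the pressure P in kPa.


P = nRT/V = 3.7990 * 8.314 * 455.7890 / 0.2120
= 14396.0436 / 0.2120 = 67905.8661 Pa = 67.9059 kPa

67.9059 kPa


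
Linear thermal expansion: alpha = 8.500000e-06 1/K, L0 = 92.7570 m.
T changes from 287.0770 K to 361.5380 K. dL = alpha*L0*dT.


dT = 74.4610 K
dL = 8.500000e-06 * 92.7570 * 74.4610 = 0.058708 m
L_final = 92.815708 m

dL = 0.058708 m


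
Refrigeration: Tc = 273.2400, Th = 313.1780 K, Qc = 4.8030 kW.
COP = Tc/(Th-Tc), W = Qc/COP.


COP = 273.2400 / 39.9380 = 6.8416
W = 4.8030 / 6.8416 = 0.7020 kW

COP = 6.8416, W = 0.7020 kW


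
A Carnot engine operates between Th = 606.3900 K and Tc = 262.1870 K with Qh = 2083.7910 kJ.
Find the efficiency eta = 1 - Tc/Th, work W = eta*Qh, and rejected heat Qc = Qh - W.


eta = 1 - 262.1870/606.3900 = 0.5676
W = 0.5676 * 2083.7910 = 1182.8149 kJ
Qc = 2083.7910 - 1182.8149 = 900.9761 kJ

eta = 56.7626%, W = 1182.8149 kJ, Qc = 900.9761 kJ


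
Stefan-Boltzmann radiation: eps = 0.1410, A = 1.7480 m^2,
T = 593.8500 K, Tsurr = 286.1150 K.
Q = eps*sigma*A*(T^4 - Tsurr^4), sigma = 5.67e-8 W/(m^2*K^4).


T^4 = 1.2437e+11
Tsurr^4 = 6.7014e+09
Q = 0.1410 * 5.67e-8 * 1.7480 * 1.1767e+11 = 1644.3538 W

1644.3538 W


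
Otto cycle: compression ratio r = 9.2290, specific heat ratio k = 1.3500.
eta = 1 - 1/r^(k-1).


r^(k-1) = 2.1767
eta = 1 - 1/2.1767 = 0.5406 = 54.0595%

54.0595%


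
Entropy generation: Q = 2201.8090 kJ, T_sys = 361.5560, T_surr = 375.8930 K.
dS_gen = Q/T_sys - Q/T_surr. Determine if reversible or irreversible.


dS_sys = 2201.8090/361.5560 = 6.0898 kJ/K
dS_surr = -2201.8090/375.8930 = -5.8575 kJ/K
dS_gen = 6.0898 - 5.8575 = 0.2323 kJ/K (irreversible)

dS_gen = 0.2323 kJ/K, irreversible


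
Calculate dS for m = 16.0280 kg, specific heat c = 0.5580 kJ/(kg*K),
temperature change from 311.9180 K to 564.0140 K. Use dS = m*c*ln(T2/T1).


T2/T1 = 1.8082
ln(T2/T1) = 0.5923
dS = 16.0280 * 0.5580 * 0.5923 = 5.2977 kJ/K

5.2977 kJ/K


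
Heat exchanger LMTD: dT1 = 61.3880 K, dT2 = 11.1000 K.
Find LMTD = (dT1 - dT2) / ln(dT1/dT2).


dT1/dT2 = 5.5305
ln(dT1/dT2) = 1.7103
LMTD = 50.2880 / 1.7103 = 29.4036 K

29.4036 K


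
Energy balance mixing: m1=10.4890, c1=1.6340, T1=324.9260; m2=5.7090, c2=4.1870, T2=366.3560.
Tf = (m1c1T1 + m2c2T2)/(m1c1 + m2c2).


num = 14326.1362
den = 41.0426
Tf = 349.0552 K

349.0552 K


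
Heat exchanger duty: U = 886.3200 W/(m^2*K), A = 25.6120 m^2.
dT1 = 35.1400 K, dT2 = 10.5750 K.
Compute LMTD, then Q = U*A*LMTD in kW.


LMTD = 20.4564 K
Q = 886.3200 * 25.6120 * 20.4564 = 464368.7695 W = 464.3688 kW

464.3688 kW


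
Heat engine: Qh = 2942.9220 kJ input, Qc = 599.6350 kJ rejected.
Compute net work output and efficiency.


W = 2942.9220 - 599.6350 = 2343.2870 kJ
eta = 2343.2870 / 2942.9220 = 0.7962 = 79.6245%

W = 2343.2870 kJ, eta = 79.6245%


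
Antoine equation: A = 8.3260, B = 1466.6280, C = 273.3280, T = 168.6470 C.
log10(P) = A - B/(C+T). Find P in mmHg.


C+T = 441.9750
B/(C+T) = 3.3184
log10(P) = 8.3260 - 3.3184 = 5.0076
P = 10^5.0076 = 101776.9459 mmHg

101776.9459 mmHg


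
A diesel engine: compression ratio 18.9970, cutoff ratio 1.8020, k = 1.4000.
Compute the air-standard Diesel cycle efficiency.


r^(k-1) = 3.2469
rc^k = 2.2806
eta = 0.6487 = 64.8722%

64.8722%


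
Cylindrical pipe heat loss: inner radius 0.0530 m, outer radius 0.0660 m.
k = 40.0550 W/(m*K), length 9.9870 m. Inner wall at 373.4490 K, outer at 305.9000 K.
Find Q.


dT = 67.5490 K
ln(ro/ri) = 0.2194
Q = 2*pi*40.0550*9.9870*67.5490 / 0.2194 = 773976.0840 W

773976.0840 W


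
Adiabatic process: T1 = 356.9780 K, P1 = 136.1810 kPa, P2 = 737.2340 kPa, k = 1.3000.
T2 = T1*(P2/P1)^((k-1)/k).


(k-1)/k = 0.2308
(P2/P1)^exp = 1.4766
T2 = 356.9780 * 1.4766 = 527.1183 K

527.1183 K


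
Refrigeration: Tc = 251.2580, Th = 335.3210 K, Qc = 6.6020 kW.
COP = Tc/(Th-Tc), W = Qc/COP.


COP = 251.2580 / 84.0630 = 2.9889
W = 6.6020 / 2.9889 = 2.2088 kW

COP = 2.9889, W = 2.2088 kW


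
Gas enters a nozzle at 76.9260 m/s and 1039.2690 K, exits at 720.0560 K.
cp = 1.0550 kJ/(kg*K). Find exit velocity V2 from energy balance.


dT = 319.2130 K
2*cp*1000*dT = 673539.4300
V1^2 = 5917.6095
V2 = sqrt(679457.0395) = 824.2918 m/s

824.2918 m/s


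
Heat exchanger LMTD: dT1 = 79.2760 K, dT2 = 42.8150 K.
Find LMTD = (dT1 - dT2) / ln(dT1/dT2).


dT1/dT2 = 1.8516
ln(dT1/dT2) = 0.6160
LMTD = 36.4610 / 0.6160 = 59.1854 K

59.1854 K


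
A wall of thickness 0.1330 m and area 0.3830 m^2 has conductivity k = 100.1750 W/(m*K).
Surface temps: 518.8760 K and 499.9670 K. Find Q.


dT = 18.9090 K
Q = 100.1750 * 0.3830 * 18.9090 / 0.1330 = 5454.7524 W

5454.7524 W


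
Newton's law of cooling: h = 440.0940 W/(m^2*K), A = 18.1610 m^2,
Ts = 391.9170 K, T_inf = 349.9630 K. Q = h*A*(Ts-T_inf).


dT = 41.9540 K
Q = 440.0940 * 18.1610 * 41.9540 = 335319.3225 W

335319.3225 W


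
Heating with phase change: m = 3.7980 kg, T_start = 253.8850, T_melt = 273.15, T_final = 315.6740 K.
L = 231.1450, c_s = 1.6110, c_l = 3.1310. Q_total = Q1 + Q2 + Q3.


Q1 (sensible, solid) = 3.7980 * 1.6110 * 19.2650 = 117.8744 kJ
Q2 (latent) = 3.7980 * 231.1450 = 877.8887 kJ
Q3 (sensible, liquid) = 3.7980 * 3.1310 * 42.5240 = 505.6758 kJ
Q_total = 1501.4389 kJ

1501.4389 kJ


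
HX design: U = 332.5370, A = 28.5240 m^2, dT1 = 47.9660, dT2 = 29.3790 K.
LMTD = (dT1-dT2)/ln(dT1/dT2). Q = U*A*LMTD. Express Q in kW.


LMTD = 37.9162 K
Q = 332.5370 * 28.5240 * 37.9162 = 359646.2226 W = 359.6462 kW

359.6462 kW


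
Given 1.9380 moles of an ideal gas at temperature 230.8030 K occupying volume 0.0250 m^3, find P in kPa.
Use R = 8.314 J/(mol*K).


P = nRT/V = 1.9380 * 8.314 * 230.8030 / 0.0250
= 3718.8207 / 0.0250 = 148752.8289 Pa = 148.7528 kPa

148.7528 kPa


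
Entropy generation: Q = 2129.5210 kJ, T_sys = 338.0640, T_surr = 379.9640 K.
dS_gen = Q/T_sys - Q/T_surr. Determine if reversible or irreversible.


dS_sys = 2129.5210/338.0640 = 6.2992 kJ/K
dS_surr = -2129.5210/379.9640 = -5.6045 kJ/K
dS_gen = 6.2992 - 5.6045 = 0.6946 kJ/K (irreversible)

dS_gen = 0.6946 kJ/K, irreversible


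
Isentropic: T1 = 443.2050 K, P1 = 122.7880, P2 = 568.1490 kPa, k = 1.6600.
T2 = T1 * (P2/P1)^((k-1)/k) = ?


(k-1)/k = 0.3976
(P2/P1)^exp = 1.8387
T2 = 443.2050 * 1.8387 = 814.9370 K

814.9370 K


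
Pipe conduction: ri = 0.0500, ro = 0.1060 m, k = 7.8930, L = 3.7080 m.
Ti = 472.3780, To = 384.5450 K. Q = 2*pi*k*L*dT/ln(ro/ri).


dT = 87.8330 K
ln(ro/ri) = 0.7514
Q = 2*pi*7.8930*3.7080*87.8330 / 0.7514 = 21495.0730 W

21495.0730 W


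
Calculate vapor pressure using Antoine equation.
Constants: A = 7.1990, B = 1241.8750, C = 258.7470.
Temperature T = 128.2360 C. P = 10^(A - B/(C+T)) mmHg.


C+T = 386.9830
B/(C+T) = 3.2091
log10(P) = 7.1990 - 3.2091 = 3.9899
P = 10^3.9899 = 9769.6657 mmHg

9769.6657 mmHg


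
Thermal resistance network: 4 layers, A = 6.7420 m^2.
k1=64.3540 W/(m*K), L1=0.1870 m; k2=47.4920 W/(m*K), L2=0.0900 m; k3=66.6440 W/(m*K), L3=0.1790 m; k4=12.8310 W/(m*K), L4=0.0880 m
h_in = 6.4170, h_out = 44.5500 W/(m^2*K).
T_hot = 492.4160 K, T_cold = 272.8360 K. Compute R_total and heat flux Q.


R_conv_in = 1/(6.4170*6.7420) = 0.0231
R_1 = 0.1870/(64.3540*6.7420) = 0.0004
R_2 = 0.0900/(47.4920*6.7420) = 0.0003
R_3 = 0.1790/(66.6440*6.7420) = 0.0004
R_4 = 0.0880/(12.8310*6.7420) = 0.0010
R_conv_out = 1/(44.5500*6.7420) = 0.0033
R_total = 0.0286 K/W
Q = 219.5800 / 0.0286 = 7685.3264 W

R_total = 0.0286 K/W, Q = 7685.3264 W


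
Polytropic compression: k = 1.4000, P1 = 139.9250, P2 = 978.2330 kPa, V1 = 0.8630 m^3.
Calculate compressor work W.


(k-1)/k = 0.2857
(P2/P1)^exp = 1.7430
W = 3.5000 * 139.9250 * 0.8630 * (1.7430 - 1) = 314.0271 kJ

314.0271 kJ


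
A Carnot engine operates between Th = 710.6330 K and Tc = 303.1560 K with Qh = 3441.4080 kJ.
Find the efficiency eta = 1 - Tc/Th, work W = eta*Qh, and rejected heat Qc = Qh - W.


eta = 1 - 303.1560/710.6330 = 0.5734
W = 0.5734 * 3441.4080 = 1973.3035 kJ
Qc = 3441.4080 - 1973.3035 = 1468.1045 kJ

eta = 57.3400%, W = 1973.3035 kJ, Qc = 1468.1045 kJ


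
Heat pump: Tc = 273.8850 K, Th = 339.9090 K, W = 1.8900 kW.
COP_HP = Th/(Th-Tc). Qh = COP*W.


COP = 339.9090 / 66.0240 = 5.1483
Qh = 5.1483 * 1.8900 = 9.7302 kW

COP = 5.1483, Qh = 9.7302 kW


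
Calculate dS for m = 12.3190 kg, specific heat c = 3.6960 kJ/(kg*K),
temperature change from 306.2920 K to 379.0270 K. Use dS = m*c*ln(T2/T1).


T2/T1 = 1.2375
ln(T2/T1) = 0.2131
dS = 12.3190 * 3.6960 * 0.2131 = 9.7012 kJ/K

9.7012 kJ/K


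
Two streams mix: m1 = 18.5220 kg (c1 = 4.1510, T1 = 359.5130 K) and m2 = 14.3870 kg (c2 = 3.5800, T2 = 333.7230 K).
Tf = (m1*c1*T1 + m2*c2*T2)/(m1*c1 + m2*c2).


num = 44829.6496
den = 128.3903
Tf = 349.1670 K

349.1670 K


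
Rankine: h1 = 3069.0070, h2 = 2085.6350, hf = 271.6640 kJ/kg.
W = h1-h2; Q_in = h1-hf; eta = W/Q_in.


W = 983.3720 kJ/kg
Q_in = 2797.3430 kJ/kg
eta = 0.3515 = 35.1538%

eta = 35.1538%


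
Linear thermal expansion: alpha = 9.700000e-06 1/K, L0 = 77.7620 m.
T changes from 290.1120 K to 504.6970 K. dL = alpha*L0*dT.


dT = 214.5850 K
dL = 9.700000e-06 * 77.7620 * 214.5850 = 0.161860 m
L_final = 77.923860 m

dL = 0.161860 m


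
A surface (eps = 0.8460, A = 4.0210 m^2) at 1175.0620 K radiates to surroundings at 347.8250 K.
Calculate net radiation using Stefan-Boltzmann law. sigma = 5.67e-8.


T^4 = 1.9065e+12
Tsurr^4 = 1.4637e+10
Q = 0.8460 * 5.67e-8 * 4.0210 * 1.8919e+12 = 364908.1932 W

364908.1932 W


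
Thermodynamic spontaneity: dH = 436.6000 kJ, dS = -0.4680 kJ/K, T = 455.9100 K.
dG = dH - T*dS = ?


T*dS = 455.9100 * -0.4680 = -213.3659 kJ
dG = 436.6000 + 213.3659 = 649.9659 kJ (non-spontaneous)

dG = 649.9659 kJ, non-spontaneous


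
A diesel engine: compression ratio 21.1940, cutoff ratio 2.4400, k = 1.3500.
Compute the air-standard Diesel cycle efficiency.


r^(k-1) = 2.9119
rc^k = 3.3341
eta = 0.5877 = 58.7670%

58.7670%


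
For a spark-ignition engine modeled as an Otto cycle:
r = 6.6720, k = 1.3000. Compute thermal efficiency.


r^(k-1) = 1.7672
eta = 1 - 1/1.7672 = 0.4341 = 43.4122%

43.4122%


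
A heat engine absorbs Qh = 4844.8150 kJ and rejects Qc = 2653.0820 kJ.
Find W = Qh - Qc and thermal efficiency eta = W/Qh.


W = 4844.8150 - 2653.0820 = 2191.7330 kJ
eta = 2191.7330 / 4844.8150 = 0.4524 = 45.2387%

W = 2191.7330 kJ, eta = 45.2387%


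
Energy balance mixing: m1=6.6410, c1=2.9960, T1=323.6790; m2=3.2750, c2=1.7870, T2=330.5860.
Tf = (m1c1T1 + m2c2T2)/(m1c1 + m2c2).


num = 8374.7883
den = 25.7489
Tf = 325.2489 K

325.2489 K


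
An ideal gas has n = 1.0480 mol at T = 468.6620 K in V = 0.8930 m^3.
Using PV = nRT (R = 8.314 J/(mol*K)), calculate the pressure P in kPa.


P = nRT/V = 1.0480 * 8.314 * 468.6620 / 0.8930
= 4083.4857 / 0.8930 = 4572.7724 Pa = 4.5728 kPa

4.5728 kPa


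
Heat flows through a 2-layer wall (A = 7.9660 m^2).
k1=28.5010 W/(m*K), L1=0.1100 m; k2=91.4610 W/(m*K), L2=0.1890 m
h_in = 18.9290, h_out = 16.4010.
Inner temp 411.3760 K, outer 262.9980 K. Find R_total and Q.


R_conv_in = 1/(18.9290*7.9660) = 0.0066
R_1 = 0.1100/(28.5010*7.9660) = 0.0005
R_2 = 0.1890/(91.4610*7.9660) = 0.0003
R_conv_out = 1/(16.4010*7.9660) = 0.0077
R_total = 0.0150 K/W
Q = 148.3780 / 0.0150 = 9872.2978 W

R_total = 0.0150 K/W, Q = 9872.2978 W


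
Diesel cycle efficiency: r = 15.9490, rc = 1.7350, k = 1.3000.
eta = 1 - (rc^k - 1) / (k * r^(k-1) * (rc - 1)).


r^(k-1) = 2.2952
rc^k = 2.0469
eta = 0.5226 = 52.2646%

52.2646%


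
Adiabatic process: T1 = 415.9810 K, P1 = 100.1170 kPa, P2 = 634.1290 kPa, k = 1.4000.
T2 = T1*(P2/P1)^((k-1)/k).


(k-1)/k = 0.2857
(P2/P1)^exp = 1.6945
T2 = 415.9810 * 1.6945 = 704.8911 K

704.8911 K


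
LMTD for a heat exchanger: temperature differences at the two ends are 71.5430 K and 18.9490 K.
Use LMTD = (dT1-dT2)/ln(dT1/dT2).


dT1/dT2 = 3.7756
ln(dT1/dT2) = 1.3285
LMTD = 52.5940 / 1.3285 = 39.5876 K

39.5876 K


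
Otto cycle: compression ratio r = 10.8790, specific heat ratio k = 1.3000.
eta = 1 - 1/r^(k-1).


r^(k-1) = 2.0463
eta = 1 - 1/2.0463 = 0.5113 = 51.1321%

51.1321%


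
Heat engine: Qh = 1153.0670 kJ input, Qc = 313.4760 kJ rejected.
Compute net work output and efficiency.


W = 1153.0670 - 313.4760 = 839.5910 kJ
eta = 839.5910 / 1153.0670 = 0.7281 = 72.8137%

W = 839.5910 kJ, eta = 72.8137%


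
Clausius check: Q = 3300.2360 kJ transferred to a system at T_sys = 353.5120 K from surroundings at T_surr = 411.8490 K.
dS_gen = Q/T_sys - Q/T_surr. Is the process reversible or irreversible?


dS_sys = 3300.2360/353.5120 = 9.3356 kJ/K
dS_surr = -3300.2360/411.8490 = -8.0132 kJ/K
dS_gen = 9.3356 - 8.0132 = 1.3224 kJ/K (irreversible)

dS_gen = 1.3224 kJ/K, irreversible


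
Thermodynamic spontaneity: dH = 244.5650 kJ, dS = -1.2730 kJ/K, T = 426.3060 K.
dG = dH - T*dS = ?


T*dS = 426.3060 * -1.2730 = -542.6875 kJ
dG = 244.5650 + 542.6875 = 787.2525 kJ (non-spontaneous)

dG = 787.2525 kJ, non-spontaneous


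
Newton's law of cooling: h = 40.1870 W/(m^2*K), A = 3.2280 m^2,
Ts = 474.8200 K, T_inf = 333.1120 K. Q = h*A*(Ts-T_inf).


dT = 141.7080 K
Q = 40.1870 * 3.2280 * 141.7080 = 18382.8770 W

18382.8770 W


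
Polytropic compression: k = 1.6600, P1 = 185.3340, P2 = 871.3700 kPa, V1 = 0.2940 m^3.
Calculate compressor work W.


(k-1)/k = 0.3976
(P2/P1)^exp = 1.8505
W = 2.5152 * 185.3340 * 0.2940 * (1.8505 - 1) = 116.5519 kJ

116.5519 kJ


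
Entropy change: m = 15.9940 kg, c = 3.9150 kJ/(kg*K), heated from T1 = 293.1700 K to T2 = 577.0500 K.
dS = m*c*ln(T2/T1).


T2/T1 = 1.9683
ln(T2/T1) = 0.6772
dS = 15.9940 * 3.9150 * 0.6772 = 42.4024 kJ/K

42.4024 kJ/K


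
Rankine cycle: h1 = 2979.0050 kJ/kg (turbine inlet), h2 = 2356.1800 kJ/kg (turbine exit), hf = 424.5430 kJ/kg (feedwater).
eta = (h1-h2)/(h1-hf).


W = 622.8250 kJ/kg
Q_in = 2554.4620 kJ/kg
eta = 0.2438 = 24.3818%

eta = 24.3818%


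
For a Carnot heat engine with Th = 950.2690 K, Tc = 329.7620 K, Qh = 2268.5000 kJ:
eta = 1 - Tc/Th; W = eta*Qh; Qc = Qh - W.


eta = 1 - 329.7620/950.2690 = 0.6530
W = 0.6530 * 2268.5000 = 1481.2860 kJ
Qc = 2268.5000 - 1481.2860 = 787.2140 kJ

eta = 65.2980%, W = 1481.2860 kJ, Qc = 787.2140 kJ


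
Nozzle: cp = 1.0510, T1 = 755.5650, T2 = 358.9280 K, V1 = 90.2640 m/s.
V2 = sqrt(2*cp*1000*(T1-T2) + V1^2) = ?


dT = 396.6370 K
2*cp*1000*dT = 833730.9740
V1^2 = 8147.5897
V2 = sqrt(841878.5637) = 917.5394 m/s

917.5394 m/s


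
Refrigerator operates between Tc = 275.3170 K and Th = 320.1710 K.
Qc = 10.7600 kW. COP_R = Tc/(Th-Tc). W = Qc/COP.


COP = 275.3170 / 44.8540 = 6.1381
W = 10.7600 / 6.1381 = 1.7530 kW

COP = 6.1381, W = 1.7530 kW


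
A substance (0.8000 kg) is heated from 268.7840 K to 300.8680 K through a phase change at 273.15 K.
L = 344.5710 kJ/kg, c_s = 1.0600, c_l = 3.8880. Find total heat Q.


Q1 (sensible, solid) = 0.8000 * 1.0600 * 4.3660 = 3.7024 kJ
Q2 (latent) = 0.8000 * 344.5710 = 275.6568 kJ
Q3 (sensible, liquid) = 0.8000 * 3.8880 * 27.7180 = 86.2141 kJ
Q_total = 365.5732 kJ

365.5732 kJ


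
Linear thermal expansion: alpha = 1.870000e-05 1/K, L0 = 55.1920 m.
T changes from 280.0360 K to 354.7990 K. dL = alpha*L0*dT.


dT = 74.7630 K
dL = 1.870000e-05 * 55.1920 * 74.7630 = 0.077162 m
L_final = 55.269162 m

dL = 0.077162 m


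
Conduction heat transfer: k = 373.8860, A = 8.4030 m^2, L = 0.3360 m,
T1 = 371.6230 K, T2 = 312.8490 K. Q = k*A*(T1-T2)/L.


dT = 58.7740 K
Q = 373.8860 * 8.4030 * 58.7740 / 0.3360 = 549565.5975 W

549565.5975 W


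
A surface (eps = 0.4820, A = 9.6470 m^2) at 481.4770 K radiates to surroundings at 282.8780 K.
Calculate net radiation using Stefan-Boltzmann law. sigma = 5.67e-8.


T^4 = 5.3741e+10
Tsurr^4 = 6.4032e+09
Q = 0.4820 * 5.67e-8 * 9.6470 * 4.7337e+10 = 12480.3411 W

12480.3411 W


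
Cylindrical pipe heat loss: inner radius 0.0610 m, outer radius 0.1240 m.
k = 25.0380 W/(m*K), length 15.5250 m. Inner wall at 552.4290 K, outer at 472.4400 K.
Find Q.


dT = 79.9890 K
ln(ro/ri) = 0.7094
Q = 2*pi*25.0380*15.5250*79.9890 / 0.7094 = 275388.2972 W

275388.2972 W


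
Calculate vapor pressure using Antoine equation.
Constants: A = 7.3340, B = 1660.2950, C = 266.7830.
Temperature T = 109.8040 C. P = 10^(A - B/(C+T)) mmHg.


C+T = 376.5870
B/(C+T) = 4.4088
log10(P) = 7.3340 - 4.4088 = 2.9252
P = 10^2.9252 = 841.7918 mmHg

841.7918 mmHg


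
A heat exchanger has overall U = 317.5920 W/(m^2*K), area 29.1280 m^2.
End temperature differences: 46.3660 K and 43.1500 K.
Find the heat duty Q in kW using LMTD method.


LMTD = 44.7387 K
Q = 317.5920 * 29.1280 * 44.7387 = 413869.9906 W = 413.8700 kW

413.8700 kW


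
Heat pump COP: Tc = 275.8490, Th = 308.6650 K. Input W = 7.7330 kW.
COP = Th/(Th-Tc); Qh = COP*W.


COP = 308.6650 / 32.8160 = 9.4059
Qh = 9.4059 * 7.7330 = 72.7361 kW

COP = 9.4059, Qh = 72.7361 kW


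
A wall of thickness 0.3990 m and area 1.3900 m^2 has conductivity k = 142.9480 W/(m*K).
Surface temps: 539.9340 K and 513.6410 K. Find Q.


dT = 26.2930 K
Q = 142.9480 * 1.3900 * 26.2930 / 0.3990 = 13093.6320 W

13093.6320 W


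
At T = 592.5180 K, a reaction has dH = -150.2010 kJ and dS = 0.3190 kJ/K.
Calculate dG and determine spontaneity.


T*dS = 592.5180 * 0.3190 = 189.0132 kJ
dG = -150.2010 - 189.0132 = -339.2142 kJ (spontaneous)

dG = -339.2142 kJ, spontaneous


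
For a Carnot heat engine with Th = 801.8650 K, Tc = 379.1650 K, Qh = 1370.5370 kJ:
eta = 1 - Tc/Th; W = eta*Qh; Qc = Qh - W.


eta = 1 - 379.1650/801.8650 = 0.5271
W = 0.5271 * 1370.5370 = 722.4732 kJ
Qc = 1370.5370 - 722.4732 = 648.0638 kJ

eta = 52.7146%, W = 722.4732 kJ, Qc = 648.0638 kJ


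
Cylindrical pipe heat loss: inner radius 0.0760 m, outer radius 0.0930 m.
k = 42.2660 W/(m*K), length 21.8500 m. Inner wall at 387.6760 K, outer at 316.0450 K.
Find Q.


dT = 71.6310 K
ln(ro/ri) = 0.2019
Q = 2*pi*42.2660*21.8500*71.6310 / 0.2019 = 2059017.1602 W

2059017.1602 W


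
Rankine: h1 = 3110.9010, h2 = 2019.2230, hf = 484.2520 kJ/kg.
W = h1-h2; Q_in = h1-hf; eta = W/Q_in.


W = 1091.6780 kJ/kg
Q_in = 2626.6490 kJ/kg
eta = 0.4156 = 41.5616%

eta = 41.5616%


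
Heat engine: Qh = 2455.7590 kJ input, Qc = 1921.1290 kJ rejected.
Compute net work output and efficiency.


W = 2455.7590 - 1921.1290 = 534.6300 kJ
eta = 534.6300 / 2455.7590 = 0.2177 = 21.7705%

W = 534.6300 kJ, eta = 21.7705%


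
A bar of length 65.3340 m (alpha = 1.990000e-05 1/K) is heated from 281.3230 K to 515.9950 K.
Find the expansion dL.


dT = 234.6720 K
dL = 1.990000e-05 * 65.3340 * 234.6720 = 0.305108 m
L_final = 65.639108 m

dL = 0.305108 m


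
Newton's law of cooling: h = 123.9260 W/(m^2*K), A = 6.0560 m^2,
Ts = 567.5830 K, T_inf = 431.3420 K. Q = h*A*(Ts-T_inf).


dT = 136.2410 K
Q = 123.9260 * 6.0560 * 136.2410 = 102248.3059 W

102248.3059 W


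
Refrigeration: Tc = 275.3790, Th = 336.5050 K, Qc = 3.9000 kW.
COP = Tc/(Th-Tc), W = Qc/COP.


COP = 275.3790 / 61.1260 = 4.5051
W = 3.9000 / 4.5051 = 0.8657 kW

COP = 4.5051, W = 0.8657 kW


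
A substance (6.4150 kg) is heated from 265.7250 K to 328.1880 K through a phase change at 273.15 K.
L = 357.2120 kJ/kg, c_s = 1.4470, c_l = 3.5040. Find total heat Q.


Q1 (sensible, solid) = 6.4150 * 1.4470 * 7.4250 = 68.9226 kJ
Q2 (latent) = 6.4150 * 357.2120 = 2291.5150 kJ
Q3 (sensible, liquid) = 6.4150 * 3.5040 * 55.0380 = 1237.1530 kJ
Q_total = 3597.5905 kJ

3597.5905 kJ


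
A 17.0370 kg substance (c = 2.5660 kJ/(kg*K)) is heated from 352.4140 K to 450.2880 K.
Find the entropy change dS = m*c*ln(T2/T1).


T2/T1 = 1.2777
ln(T2/T1) = 0.2451
dS = 17.0370 * 2.5660 * 0.2451 = 10.7142 kJ/K

10.7142 kJ/K


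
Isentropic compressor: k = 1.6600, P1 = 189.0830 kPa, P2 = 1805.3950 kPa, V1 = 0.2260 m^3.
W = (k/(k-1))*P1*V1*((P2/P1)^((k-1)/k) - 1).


(k-1)/k = 0.3976
(P2/P1)^exp = 2.4525
W = 2.5152 * 189.0830 * 0.2260 * (2.4525 - 1) = 156.1123 kJ

156.1123 kJ


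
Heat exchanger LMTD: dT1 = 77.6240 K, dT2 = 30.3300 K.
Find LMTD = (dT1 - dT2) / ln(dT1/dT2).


dT1/dT2 = 2.5593
ln(dT1/dT2) = 0.9397
LMTD = 47.2940 / 0.9397 = 50.3267 K

50.3267 K


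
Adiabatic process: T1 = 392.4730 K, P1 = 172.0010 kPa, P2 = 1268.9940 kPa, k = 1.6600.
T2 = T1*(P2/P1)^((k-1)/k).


(k-1)/k = 0.3976
(P2/P1)^exp = 2.2135
T2 = 392.4730 * 2.2135 = 868.7400 K

868.7400 K


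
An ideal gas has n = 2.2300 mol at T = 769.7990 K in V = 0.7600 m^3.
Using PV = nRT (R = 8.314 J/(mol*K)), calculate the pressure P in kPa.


P = nRT/V = 2.2300 * 8.314 * 769.7990 / 0.7600
= 14272.2428 / 0.7600 = 18779.2669 Pa = 18.7793 kPa

18.7793 kPa


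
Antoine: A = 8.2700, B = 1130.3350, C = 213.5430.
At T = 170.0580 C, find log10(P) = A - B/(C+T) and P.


C+T = 383.6010
B/(C+T) = 2.9466
log10(P) = 8.2700 - 2.9466 = 5.3234
P = 10^5.3234 = 210551.1051 mmHg

210551.1051 mmHg


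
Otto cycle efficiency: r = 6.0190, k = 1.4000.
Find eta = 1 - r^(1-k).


r^(k-1) = 2.0503
eta = 1 - 1/2.0503 = 0.5123 = 51.2258%

51.2258%


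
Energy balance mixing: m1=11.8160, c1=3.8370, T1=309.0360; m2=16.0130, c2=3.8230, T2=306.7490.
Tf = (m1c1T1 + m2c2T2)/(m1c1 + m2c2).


num = 32789.5396
den = 106.5557
Tf = 307.7221 K

307.7221 K


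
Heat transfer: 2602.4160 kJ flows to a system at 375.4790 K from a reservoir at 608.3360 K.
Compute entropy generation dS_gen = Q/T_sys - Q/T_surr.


dS_sys = 2602.4160/375.4790 = 6.9309 kJ/K
dS_surr = -2602.4160/608.3360 = -4.2779 kJ/K
dS_gen = 6.9309 - 4.2779 = 2.6530 kJ/K (irreversible)

dS_gen = 2.6530 kJ/K, irreversible


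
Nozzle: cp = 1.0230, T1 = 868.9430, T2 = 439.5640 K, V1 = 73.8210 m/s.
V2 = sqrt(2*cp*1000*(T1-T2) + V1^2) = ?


dT = 429.3790 K
2*cp*1000*dT = 878509.4340
V1^2 = 5449.5400
V2 = sqrt(883958.9740) = 940.1909 m/s

940.1909 m/s


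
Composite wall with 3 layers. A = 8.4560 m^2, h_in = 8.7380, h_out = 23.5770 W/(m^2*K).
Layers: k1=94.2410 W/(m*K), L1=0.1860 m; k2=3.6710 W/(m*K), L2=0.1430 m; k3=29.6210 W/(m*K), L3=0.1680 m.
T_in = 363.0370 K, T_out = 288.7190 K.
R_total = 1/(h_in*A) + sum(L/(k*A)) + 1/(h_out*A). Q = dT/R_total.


R_conv_in = 1/(8.7380*8.4560) = 0.0135
R_1 = 0.1860/(94.2410*8.4560) = 0.0002
R_2 = 0.1430/(3.6710*8.4560) = 0.0046
R_3 = 0.1680/(29.6210*8.4560) = 0.0007
R_conv_out = 1/(23.5770*8.4560) = 0.0050
R_total = 0.0241 K/W
Q = 74.3180 / 0.0241 = 3088.7883 W

R_total = 0.0241 K/W, Q = 3088.7883 W


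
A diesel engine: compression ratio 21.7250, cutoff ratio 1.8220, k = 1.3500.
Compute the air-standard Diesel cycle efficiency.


r^(k-1) = 2.9372
rc^k = 2.2477
eta = 0.6172 = 61.7200%

61.7200%


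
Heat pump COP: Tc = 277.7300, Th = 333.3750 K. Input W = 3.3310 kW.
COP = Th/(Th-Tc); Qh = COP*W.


COP = 333.3750 / 55.6450 = 5.9911
Qh = 5.9911 * 3.3310 = 19.9564 kW

COP = 5.9911, Qh = 19.9564 kW


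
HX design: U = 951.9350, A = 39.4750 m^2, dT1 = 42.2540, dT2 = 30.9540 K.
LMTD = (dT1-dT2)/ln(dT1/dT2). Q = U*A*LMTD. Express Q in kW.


LMTD = 36.3114 K
Q = 951.9350 * 39.4750 * 36.3114 = 1364497.5655 W = 1364.4976 kW

1364.4976 kW


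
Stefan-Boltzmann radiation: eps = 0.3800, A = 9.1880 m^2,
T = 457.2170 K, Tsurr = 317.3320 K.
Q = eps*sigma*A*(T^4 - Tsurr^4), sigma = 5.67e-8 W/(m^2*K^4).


T^4 = 4.3701e+10
Tsurr^4 = 1.0140e+10
Q = 0.3800 * 5.67e-8 * 9.1880 * 3.3560e+10 = 6643.7728 W

6643.7728 W


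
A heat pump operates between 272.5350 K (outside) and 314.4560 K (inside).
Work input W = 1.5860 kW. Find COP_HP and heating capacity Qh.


COP = 314.4560 / 41.9210 = 7.5012
Qh = 7.5012 * 1.5860 = 11.8968 kW

COP = 7.5012, Qh = 11.8968 kW


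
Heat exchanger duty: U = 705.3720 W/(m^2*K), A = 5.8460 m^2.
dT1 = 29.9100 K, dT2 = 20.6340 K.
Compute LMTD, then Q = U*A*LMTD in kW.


LMTD = 24.9857 K
Q = 705.3720 * 5.8460 * 24.9857 = 103031.0627 W = 103.0311 kW

103.0311 kW


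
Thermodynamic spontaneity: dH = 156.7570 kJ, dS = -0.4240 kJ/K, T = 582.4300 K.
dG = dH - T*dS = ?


T*dS = 582.4300 * -0.4240 = -246.9503 kJ
dG = 156.7570 + 246.9503 = 403.7073 kJ (non-spontaneous)

dG = 403.7073 kJ, non-spontaneous


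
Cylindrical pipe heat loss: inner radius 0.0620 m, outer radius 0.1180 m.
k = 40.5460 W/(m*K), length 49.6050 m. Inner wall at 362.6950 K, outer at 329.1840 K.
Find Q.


dT = 33.5110 K
ln(ro/ri) = 0.6436
Q = 2*pi*40.5460*49.6050*33.5110 / 0.6436 = 658049.0552 W

658049.0552 W


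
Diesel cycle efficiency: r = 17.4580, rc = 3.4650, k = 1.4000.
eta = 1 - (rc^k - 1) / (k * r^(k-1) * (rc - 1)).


r^(k-1) = 3.1390
rc^k = 5.6962
eta = 0.5665 = 56.6486%

56.6486%


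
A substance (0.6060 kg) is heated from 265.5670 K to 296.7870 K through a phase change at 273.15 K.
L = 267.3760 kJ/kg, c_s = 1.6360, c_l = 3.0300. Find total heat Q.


Q1 (sensible, solid) = 0.6060 * 1.6360 * 7.5830 = 7.5179 kJ
Q2 (latent) = 0.6060 * 267.3760 = 162.0299 kJ
Q3 (sensible, liquid) = 0.6060 * 3.0300 * 23.6370 = 43.4018 kJ
Q_total = 212.9496 kJ

212.9496 kJ


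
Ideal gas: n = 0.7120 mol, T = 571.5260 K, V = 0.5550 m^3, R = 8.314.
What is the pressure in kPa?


P = nRT/V = 0.7120 * 8.314 * 571.5260 / 0.5550
= 3383.1870 / 0.5550 = 6095.8325 Pa = 6.0958 kPa

6.0958 kPa


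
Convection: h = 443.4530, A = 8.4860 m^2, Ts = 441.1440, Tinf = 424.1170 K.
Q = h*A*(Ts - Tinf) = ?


dT = 17.0270 K
Q = 443.4530 * 8.4860 * 17.0270 = 64075.0215 W

64075.0215 W
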